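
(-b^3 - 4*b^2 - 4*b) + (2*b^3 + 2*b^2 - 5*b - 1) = b^3 - 2*b^2 - 9*b - 1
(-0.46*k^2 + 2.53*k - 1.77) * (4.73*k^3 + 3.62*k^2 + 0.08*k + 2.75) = -2.1758*k^5 + 10.3017*k^4 + 0.749699999999998*k^3 - 7.47*k^2 + 6.8159*k - 4.8675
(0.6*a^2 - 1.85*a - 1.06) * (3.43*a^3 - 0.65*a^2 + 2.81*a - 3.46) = 2.058*a^5 - 6.7355*a^4 - 0.7473*a^3 - 6.5855*a^2 + 3.4224*a + 3.6676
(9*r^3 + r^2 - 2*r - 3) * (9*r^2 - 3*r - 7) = 81*r^5 - 18*r^4 - 84*r^3 - 28*r^2 + 23*r + 21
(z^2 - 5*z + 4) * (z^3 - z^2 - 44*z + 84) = z^5 - 6*z^4 - 35*z^3 + 300*z^2 - 596*z + 336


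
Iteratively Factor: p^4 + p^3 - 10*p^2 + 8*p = (p)*(p^3 + p^2 - 10*p + 8) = p*(p - 2)*(p^2 + 3*p - 4) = p*(p - 2)*(p - 1)*(p + 4)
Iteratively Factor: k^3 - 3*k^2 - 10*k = (k + 2)*(k^2 - 5*k) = k*(k + 2)*(k - 5)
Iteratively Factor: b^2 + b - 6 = (b + 3)*(b - 2)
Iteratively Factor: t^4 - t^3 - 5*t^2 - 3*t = (t + 1)*(t^3 - 2*t^2 - 3*t) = t*(t + 1)*(t^2 - 2*t - 3) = t*(t - 3)*(t + 1)*(t + 1)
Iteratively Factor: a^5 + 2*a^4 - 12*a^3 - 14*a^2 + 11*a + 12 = (a + 4)*(a^4 - 2*a^3 - 4*a^2 + 2*a + 3) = (a + 1)*(a + 4)*(a^3 - 3*a^2 - a + 3) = (a + 1)^2*(a + 4)*(a^2 - 4*a + 3) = (a - 1)*(a + 1)^2*(a + 4)*(a - 3)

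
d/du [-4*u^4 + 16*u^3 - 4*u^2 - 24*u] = -16*u^3 + 48*u^2 - 8*u - 24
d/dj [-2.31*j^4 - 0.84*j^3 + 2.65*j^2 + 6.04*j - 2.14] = -9.24*j^3 - 2.52*j^2 + 5.3*j + 6.04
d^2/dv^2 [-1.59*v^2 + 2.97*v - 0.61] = -3.18000000000000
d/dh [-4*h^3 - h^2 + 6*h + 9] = -12*h^2 - 2*h + 6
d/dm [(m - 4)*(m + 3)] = 2*m - 1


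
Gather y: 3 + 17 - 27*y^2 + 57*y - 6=-27*y^2 + 57*y + 14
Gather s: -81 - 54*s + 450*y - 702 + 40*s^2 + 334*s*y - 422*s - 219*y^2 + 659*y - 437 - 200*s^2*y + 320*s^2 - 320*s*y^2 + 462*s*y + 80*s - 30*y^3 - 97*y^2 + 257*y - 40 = s^2*(360 - 200*y) + s*(-320*y^2 + 796*y - 396) - 30*y^3 - 316*y^2 + 1366*y - 1260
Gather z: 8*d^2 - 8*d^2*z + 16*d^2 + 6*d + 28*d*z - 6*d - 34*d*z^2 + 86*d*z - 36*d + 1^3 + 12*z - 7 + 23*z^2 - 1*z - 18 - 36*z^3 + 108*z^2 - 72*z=24*d^2 - 36*d - 36*z^3 + z^2*(131 - 34*d) + z*(-8*d^2 + 114*d - 61) - 24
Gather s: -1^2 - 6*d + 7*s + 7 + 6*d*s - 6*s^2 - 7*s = 6*d*s - 6*d - 6*s^2 + 6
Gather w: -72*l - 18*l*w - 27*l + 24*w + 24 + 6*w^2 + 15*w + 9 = -99*l + 6*w^2 + w*(39 - 18*l) + 33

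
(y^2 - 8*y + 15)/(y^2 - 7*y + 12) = (y - 5)/(y - 4)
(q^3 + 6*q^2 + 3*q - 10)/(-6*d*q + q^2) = (-q^3 - 6*q^2 - 3*q + 10)/(q*(6*d - q))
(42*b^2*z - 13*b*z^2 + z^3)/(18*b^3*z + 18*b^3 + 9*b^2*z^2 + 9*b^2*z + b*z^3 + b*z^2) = z*(42*b^2 - 13*b*z + z^2)/(b*(18*b^2*z + 18*b^2 + 9*b*z^2 + 9*b*z + z^3 + z^2))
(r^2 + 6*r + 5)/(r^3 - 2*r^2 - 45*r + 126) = (r^2 + 6*r + 5)/(r^3 - 2*r^2 - 45*r + 126)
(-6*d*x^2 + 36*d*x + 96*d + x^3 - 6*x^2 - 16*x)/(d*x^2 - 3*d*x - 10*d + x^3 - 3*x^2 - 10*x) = (-6*d*x + 48*d + x^2 - 8*x)/(d*x - 5*d + x^2 - 5*x)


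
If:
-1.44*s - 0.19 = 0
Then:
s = -0.13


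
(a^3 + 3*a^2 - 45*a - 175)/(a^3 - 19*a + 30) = (a^2 - 2*a - 35)/(a^2 - 5*a + 6)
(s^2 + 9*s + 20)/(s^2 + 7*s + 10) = (s + 4)/(s + 2)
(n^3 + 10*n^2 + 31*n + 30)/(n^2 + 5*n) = n + 5 + 6/n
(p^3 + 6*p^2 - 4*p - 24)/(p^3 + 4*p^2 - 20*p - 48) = (p - 2)/(p - 4)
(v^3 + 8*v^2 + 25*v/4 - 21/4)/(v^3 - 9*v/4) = (2*v^2 + 13*v - 7)/(v*(2*v - 3))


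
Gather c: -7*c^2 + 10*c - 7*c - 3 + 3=-7*c^2 + 3*c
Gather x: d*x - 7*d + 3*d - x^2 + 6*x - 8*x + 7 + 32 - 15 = -4*d - x^2 + x*(d - 2) + 24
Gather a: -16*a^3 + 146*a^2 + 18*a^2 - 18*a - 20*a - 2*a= -16*a^3 + 164*a^2 - 40*a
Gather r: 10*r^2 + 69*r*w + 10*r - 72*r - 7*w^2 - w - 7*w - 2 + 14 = 10*r^2 + r*(69*w - 62) - 7*w^2 - 8*w + 12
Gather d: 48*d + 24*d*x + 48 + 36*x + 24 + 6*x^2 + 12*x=d*(24*x + 48) + 6*x^2 + 48*x + 72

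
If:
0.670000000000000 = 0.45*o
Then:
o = 1.49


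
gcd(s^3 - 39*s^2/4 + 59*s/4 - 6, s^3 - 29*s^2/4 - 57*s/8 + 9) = s^2 - 35*s/4 + 6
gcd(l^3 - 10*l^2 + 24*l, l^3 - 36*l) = l^2 - 6*l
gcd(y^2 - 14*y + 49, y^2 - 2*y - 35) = y - 7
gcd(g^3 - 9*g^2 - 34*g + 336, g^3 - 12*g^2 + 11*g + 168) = g^2 - 15*g + 56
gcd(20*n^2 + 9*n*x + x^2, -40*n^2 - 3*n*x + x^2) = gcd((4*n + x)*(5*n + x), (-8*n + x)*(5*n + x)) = 5*n + x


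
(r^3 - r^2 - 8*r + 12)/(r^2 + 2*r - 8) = (r^2 + r - 6)/(r + 4)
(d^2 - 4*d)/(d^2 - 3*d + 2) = d*(d - 4)/(d^2 - 3*d + 2)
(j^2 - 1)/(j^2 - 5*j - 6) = (j - 1)/(j - 6)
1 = 1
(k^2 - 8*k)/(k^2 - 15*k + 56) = k/(k - 7)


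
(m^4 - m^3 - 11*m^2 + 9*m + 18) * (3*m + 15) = 3*m^5 + 12*m^4 - 48*m^3 - 138*m^2 + 189*m + 270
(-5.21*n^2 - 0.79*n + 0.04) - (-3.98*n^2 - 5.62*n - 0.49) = -1.23*n^2 + 4.83*n + 0.53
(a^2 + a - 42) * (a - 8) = a^3 - 7*a^2 - 50*a + 336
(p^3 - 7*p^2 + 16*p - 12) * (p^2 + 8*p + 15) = p^5 + p^4 - 25*p^3 + 11*p^2 + 144*p - 180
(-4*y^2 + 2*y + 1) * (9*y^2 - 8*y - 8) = -36*y^4 + 50*y^3 + 25*y^2 - 24*y - 8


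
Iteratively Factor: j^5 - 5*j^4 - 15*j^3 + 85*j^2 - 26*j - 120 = (j - 5)*(j^4 - 15*j^2 + 10*j + 24) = (j - 5)*(j - 2)*(j^3 + 2*j^2 - 11*j - 12) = (j - 5)*(j - 2)*(j + 4)*(j^2 - 2*j - 3) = (j - 5)*(j - 3)*(j - 2)*(j + 4)*(j + 1)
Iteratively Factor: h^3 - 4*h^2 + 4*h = (h)*(h^2 - 4*h + 4) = h*(h - 2)*(h - 2)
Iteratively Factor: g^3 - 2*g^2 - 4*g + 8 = (g - 2)*(g^2 - 4) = (g - 2)*(g + 2)*(g - 2)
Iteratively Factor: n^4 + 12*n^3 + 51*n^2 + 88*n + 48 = (n + 4)*(n^3 + 8*n^2 + 19*n + 12) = (n + 3)*(n + 4)*(n^2 + 5*n + 4) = (n + 1)*(n + 3)*(n + 4)*(n + 4)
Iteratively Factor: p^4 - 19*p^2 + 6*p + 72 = (p - 3)*(p^3 + 3*p^2 - 10*p - 24) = (p - 3)*(p + 2)*(p^2 + p - 12) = (p - 3)^2*(p + 2)*(p + 4)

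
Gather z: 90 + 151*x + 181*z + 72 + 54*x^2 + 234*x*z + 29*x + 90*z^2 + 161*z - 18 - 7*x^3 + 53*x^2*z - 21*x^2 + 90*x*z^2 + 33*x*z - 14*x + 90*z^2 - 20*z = -7*x^3 + 33*x^2 + 166*x + z^2*(90*x + 180) + z*(53*x^2 + 267*x + 322) + 144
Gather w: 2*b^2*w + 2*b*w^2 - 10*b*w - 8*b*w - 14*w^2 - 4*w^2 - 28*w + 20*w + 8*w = w^2*(2*b - 18) + w*(2*b^2 - 18*b)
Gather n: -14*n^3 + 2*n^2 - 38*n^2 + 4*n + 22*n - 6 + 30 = -14*n^3 - 36*n^2 + 26*n + 24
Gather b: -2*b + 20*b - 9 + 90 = 18*b + 81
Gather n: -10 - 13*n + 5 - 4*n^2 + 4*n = -4*n^2 - 9*n - 5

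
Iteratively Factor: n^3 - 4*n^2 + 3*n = (n - 3)*(n^2 - n) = n*(n - 3)*(n - 1)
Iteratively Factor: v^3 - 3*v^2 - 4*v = (v - 4)*(v^2 + v) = (v - 4)*(v + 1)*(v)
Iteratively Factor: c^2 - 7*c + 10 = (c - 5)*(c - 2)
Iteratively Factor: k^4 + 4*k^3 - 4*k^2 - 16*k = (k + 4)*(k^3 - 4*k) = k*(k + 4)*(k^2 - 4) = k*(k + 2)*(k + 4)*(k - 2)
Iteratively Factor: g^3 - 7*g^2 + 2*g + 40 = (g - 4)*(g^2 - 3*g - 10) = (g - 5)*(g - 4)*(g + 2)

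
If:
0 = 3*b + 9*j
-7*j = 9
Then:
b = 27/7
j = -9/7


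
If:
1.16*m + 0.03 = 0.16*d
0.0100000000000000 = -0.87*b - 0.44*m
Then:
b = -0.505747126436782*m - 0.0114942528735632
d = 7.25*m + 0.1875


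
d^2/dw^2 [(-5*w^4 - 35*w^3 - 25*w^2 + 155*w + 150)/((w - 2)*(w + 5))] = -10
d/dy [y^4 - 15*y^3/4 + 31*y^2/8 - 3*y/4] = 4*y^3 - 45*y^2/4 + 31*y/4 - 3/4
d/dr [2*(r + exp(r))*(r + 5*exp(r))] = 12*r*exp(r) + 4*r + 20*exp(2*r) + 12*exp(r)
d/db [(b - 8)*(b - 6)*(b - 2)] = 3*b^2 - 32*b + 76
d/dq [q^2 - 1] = 2*q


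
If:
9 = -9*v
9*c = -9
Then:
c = -1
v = -1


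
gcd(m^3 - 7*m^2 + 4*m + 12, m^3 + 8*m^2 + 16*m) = 1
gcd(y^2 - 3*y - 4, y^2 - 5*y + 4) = y - 4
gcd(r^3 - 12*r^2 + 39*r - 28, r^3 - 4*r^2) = r - 4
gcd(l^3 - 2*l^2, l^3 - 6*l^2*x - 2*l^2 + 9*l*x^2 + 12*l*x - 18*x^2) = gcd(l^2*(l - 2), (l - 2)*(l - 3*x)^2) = l - 2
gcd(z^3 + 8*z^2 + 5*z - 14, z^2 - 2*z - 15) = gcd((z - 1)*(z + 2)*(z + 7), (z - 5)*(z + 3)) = 1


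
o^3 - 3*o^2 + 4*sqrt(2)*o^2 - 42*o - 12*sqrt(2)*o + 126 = (o - 3)*(o - 3*sqrt(2))*(o + 7*sqrt(2))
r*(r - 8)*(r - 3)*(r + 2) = r^4 - 9*r^3 + 2*r^2 + 48*r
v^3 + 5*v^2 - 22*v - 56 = (v - 4)*(v + 2)*(v + 7)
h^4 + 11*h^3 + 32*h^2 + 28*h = h*(h + 2)^2*(h + 7)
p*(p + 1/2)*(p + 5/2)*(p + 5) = p^4 + 8*p^3 + 65*p^2/4 + 25*p/4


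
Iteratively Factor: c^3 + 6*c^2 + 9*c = (c + 3)*(c^2 + 3*c) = c*(c + 3)*(c + 3)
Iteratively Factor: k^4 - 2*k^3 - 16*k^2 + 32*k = (k - 4)*(k^3 + 2*k^2 - 8*k) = (k - 4)*(k - 2)*(k^2 + 4*k) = k*(k - 4)*(k - 2)*(k + 4)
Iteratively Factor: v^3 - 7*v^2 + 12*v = (v)*(v^2 - 7*v + 12) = v*(v - 4)*(v - 3)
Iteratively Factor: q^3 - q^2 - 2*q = (q - 2)*(q^2 + q) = q*(q - 2)*(q + 1)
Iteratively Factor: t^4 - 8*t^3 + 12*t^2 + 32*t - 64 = (t - 4)*(t^3 - 4*t^2 - 4*t + 16) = (t - 4)*(t + 2)*(t^2 - 6*t + 8) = (t - 4)^2*(t + 2)*(t - 2)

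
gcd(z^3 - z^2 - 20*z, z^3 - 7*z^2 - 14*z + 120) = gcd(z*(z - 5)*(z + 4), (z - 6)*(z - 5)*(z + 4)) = z^2 - z - 20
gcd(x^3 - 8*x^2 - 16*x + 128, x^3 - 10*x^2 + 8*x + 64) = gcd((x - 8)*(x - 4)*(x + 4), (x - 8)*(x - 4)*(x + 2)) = x^2 - 12*x + 32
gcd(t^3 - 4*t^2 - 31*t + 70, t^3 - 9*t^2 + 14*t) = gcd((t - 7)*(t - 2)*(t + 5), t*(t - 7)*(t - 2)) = t^2 - 9*t + 14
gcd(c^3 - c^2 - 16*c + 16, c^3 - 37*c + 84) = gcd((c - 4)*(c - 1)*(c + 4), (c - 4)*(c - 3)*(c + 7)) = c - 4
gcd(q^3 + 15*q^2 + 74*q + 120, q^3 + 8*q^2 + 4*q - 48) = q^2 + 10*q + 24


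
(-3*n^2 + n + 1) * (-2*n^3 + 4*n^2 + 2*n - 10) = 6*n^5 - 14*n^4 - 4*n^3 + 36*n^2 - 8*n - 10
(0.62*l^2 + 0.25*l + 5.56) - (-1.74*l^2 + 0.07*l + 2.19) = 2.36*l^2 + 0.18*l + 3.37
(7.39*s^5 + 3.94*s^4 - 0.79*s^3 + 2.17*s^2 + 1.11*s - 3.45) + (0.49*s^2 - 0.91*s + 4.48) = 7.39*s^5 + 3.94*s^4 - 0.79*s^3 + 2.66*s^2 + 0.2*s + 1.03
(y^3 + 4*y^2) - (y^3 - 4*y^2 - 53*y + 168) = 8*y^2 + 53*y - 168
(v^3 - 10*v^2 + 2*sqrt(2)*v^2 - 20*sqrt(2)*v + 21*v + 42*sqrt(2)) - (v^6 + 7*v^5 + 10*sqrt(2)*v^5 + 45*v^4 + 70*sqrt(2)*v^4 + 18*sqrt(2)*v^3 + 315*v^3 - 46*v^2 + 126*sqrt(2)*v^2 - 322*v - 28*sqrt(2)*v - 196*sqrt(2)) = -v^6 - 10*sqrt(2)*v^5 - 7*v^5 - 70*sqrt(2)*v^4 - 45*v^4 - 314*v^3 - 18*sqrt(2)*v^3 - 124*sqrt(2)*v^2 + 36*v^2 + 8*sqrt(2)*v + 343*v + 238*sqrt(2)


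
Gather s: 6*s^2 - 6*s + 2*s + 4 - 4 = 6*s^2 - 4*s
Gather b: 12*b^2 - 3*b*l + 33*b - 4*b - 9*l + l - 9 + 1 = 12*b^2 + b*(29 - 3*l) - 8*l - 8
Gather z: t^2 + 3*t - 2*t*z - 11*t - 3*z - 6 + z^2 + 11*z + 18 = t^2 - 8*t + z^2 + z*(8 - 2*t) + 12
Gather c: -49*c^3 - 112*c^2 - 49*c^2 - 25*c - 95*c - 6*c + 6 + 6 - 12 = -49*c^3 - 161*c^2 - 126*c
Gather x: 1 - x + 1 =2 - x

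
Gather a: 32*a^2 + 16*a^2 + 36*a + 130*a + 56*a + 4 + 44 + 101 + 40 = 48*a^2 + 222*a + 189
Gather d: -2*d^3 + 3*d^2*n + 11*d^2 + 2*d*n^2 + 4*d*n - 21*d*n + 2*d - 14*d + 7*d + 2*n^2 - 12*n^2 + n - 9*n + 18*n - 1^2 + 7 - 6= -2*d^3 + d^2*(3*n + 11) + d*(2*n^2 - 17*n - 5) - 10*n^2 + 10*n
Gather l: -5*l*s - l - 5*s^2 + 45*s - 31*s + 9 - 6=l*(-5*s - 1) - 5*s^2 + 14*s + 3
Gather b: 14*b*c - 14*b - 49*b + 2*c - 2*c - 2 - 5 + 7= b*(14*c - 63)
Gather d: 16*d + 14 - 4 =16*d + 10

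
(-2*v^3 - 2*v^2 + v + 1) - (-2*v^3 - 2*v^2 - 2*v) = 3*v + 1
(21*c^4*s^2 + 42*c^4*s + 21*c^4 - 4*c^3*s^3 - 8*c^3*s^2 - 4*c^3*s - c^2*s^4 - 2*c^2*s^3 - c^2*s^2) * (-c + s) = -21*c^5*s^2 - 42*c^5*s - 21*c^5 + 25*c^4*s^3 + 50*c^4*s^2 + 25*c^4*s - 3*c^3*s^4 - 6*c^3*s^3 - 3*c^3*s^2 - c^2*s^5 - 2*c^2*s^4 - c^2*s^3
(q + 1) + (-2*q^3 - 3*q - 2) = -2*q^3 - 2*q - 1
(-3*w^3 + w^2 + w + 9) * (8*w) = -24*w^4 + 8*w^3 + 8*w^2 + 72*w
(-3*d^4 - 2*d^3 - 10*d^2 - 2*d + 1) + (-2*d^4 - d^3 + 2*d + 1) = -5*d^4 - 3*d^3 - 10*d^2 + 2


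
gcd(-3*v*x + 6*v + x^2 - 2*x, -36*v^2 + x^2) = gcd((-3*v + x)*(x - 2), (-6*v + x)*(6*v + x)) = 1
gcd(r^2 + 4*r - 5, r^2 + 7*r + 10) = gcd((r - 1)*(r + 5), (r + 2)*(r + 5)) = r + 5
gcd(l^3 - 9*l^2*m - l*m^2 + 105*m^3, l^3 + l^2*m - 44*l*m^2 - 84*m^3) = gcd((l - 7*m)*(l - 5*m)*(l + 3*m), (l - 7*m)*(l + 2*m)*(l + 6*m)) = l - 7*m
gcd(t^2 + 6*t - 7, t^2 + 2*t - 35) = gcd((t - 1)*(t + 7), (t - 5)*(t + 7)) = t + 7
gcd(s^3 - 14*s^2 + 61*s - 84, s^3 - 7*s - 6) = s - 3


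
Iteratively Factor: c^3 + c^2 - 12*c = (c)*(c^2 + c - 12) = c*(c + 4)*(c - 3)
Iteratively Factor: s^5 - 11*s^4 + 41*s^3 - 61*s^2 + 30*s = (s - 3)*(s^4 - 8*s^3 + 17*s^2 - 10*s) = s*(s - 3)*(s^3 - 8*s^2 + 17*s - 10) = s*(s - 3)*(s - 1)*(s^2 - 7*s + 10) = s*(s - 3)*(s - 2)*(s - 1)*(s - 5)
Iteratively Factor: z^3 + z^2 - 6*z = (z + 3)*(z^2 - 2*z) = z*(z + 3)*(z - 2)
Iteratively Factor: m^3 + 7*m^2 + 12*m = (m + 4)*(m^2 + 3*m) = (m + 3)*(m + 4)*(m)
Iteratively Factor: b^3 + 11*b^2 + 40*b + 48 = (b + 3)*(b^2 + 8*b + 16) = (b + 3)*(b + 4)*(b + 4)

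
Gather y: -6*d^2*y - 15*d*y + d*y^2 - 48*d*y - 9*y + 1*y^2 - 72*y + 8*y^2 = y^2*(d + 9) + y*(-6*d^2 - 63*d - 81)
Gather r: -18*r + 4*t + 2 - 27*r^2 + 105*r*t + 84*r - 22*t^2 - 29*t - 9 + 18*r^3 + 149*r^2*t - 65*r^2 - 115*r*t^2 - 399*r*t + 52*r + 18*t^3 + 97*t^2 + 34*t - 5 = 18*r^3 + r^2*(149*t - 92) + r*(-115*t^2 - 294*t + 118) + 18*t^3 + 75*t^2 + 9*t - 12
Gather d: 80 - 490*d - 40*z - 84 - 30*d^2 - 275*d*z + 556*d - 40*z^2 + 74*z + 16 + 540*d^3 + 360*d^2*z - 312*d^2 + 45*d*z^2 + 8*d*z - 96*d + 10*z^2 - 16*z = 540*d^3 + d^2*(360*z - 342) + d*(45*z^2 - 267*z - 30) - 30*z^2 + 18*z + 12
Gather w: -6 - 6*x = -6*x - 6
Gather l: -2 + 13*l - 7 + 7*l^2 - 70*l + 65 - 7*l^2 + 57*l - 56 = 0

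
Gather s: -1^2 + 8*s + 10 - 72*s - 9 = -64*s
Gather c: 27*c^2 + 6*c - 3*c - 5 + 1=27*c^2 + 3*c - 4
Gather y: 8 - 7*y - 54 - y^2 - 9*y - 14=-y^2 - 16*y - 60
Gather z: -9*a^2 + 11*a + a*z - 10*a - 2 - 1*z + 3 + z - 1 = -9*a^2 + a*z + a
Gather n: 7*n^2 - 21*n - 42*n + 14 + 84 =7*n^2 - 63*n + 98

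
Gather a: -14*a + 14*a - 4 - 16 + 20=0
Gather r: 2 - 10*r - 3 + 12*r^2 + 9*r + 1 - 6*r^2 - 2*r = 6*r^2 - 3*r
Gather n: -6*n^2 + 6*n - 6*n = -6*n^2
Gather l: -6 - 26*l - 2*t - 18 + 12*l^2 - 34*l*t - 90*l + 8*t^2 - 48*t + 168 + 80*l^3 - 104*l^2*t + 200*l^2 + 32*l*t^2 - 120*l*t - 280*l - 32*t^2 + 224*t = 80*l^3 + l^2*(212 - 104*t) + l*(32*t^2 - 154*t - 396) - 24*t^2 + 174*t + 144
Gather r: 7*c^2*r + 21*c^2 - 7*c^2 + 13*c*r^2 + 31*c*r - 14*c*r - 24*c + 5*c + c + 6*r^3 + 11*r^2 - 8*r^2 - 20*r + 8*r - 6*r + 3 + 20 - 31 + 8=14*c^2 - 18*c + 6*r^3 + r^2*(13*c + 3) + r*(7*c^2 + 17*c - 18)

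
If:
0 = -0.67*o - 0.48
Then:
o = -0.72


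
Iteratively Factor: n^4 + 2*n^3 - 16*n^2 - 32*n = (n + 4)*(n^3 - 2*n^2 - 8*n) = n*(n + 4)*(n^2 - 2*n - 8) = n*(n - 4)*(n + 4)*(n + 2)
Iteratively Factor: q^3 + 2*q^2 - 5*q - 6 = (q - 2)*(q^2 + 4*q + 3) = (q - 2)*(q + 3)*(q + 1)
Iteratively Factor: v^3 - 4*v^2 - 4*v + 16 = (v + 2)*(v^2 - 6*v + 8) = (v - 2)*(v + 2)*(v - 4)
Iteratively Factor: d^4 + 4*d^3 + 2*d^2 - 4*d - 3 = (d + 1)*(d^3 + 3*d^2 - d - 3) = (d - 1)*(d + 1)*(d^2 + 4*d + 3) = (d - 1)*(d + 1)*(d + 3)*(d + 1)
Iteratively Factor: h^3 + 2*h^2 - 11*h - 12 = (h - 3)*(h^2 + 5*h + 4) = (h - 3)*(h + 4)*(h + 1)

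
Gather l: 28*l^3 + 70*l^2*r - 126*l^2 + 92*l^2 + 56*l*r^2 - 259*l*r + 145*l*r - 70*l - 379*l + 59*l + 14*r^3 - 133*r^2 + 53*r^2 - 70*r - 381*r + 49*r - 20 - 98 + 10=28*l^3 + l^2*(70*r - 34) + l*(56*r^2 - 114*r - 390) + 14*r^3 - 80*r^2 - 402*r - 108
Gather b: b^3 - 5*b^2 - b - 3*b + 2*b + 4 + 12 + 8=b^3 - 5*b^2 - 2*b + 24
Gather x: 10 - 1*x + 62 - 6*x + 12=84 - 7*x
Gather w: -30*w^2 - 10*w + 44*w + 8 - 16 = -30*w^2 + 34*w - 8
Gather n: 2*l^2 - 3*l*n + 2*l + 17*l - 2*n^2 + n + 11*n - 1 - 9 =2*l^2 + 19*l - 2*n^2 + n*(12 - 3*l) - 10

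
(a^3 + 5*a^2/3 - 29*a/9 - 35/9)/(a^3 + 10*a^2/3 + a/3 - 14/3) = (a^2 - 2*a/3 - 5/3)/(a^2 + a - 2)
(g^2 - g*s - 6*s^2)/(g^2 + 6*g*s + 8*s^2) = (g - 3*s)/(g + 4*s)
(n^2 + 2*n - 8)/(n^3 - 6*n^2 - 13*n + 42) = (n + 4)/(n^2 - 4*n - 21)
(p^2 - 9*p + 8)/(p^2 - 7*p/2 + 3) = 2*(p^2 - 9*p + 8)/(2*p^2 - 7*p + 6)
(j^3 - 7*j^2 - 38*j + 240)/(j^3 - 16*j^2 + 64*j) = (j^2 + j - 30)/(j*(j - 8))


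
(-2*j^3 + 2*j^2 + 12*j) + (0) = -2*j^3 + 2*j^2 + 12*j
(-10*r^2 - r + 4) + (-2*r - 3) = -10*r^2 - 3*r + 1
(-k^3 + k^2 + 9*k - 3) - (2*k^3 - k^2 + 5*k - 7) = -3*k^3 + 2*k^2 + 4*k + 4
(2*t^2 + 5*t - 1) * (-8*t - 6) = -16*t^3 - 52*t^2 - 22*t + 6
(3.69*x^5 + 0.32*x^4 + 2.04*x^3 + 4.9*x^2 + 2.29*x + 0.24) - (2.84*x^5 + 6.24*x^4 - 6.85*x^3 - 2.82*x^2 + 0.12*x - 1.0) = 0.85*x^5 - 5.92*x^4 + 8.89*x^3 + 7.72*x^2 + 2.17*x + 1.24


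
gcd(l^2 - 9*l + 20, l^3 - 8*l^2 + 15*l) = l - 5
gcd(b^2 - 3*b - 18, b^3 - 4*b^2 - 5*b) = 1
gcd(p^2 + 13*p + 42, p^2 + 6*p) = p + 6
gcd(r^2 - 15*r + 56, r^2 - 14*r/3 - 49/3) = r - 7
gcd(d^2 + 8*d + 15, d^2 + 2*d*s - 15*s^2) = 1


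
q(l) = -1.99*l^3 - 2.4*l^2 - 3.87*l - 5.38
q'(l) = -5.97*l^2 - 4.8*l - 3.87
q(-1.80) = 5.42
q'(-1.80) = -14.57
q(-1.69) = 3.91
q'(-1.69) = -12.81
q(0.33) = -6.99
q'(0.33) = -6.10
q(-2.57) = 22.49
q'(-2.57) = -30.97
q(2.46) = -59.05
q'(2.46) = -51.81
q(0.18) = -6.17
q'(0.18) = -4.93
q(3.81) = -165.02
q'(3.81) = -108.82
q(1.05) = -14.39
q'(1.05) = -15.49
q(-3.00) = 38.36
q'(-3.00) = -43.20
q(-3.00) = 38.36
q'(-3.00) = -43.20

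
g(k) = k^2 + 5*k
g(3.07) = 24.77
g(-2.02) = -6.02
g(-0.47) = -2.13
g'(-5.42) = -5.84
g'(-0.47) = 4.06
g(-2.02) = -6.02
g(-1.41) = -5.06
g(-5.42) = 2.28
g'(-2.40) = 0.20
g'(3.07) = 11.14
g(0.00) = 0.00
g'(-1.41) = 2.18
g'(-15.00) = -25.00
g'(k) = 2*k + 5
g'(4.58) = 14.16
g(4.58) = 43.88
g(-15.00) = 150.00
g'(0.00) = 5.00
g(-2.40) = -6.24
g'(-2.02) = 0.96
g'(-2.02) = 0.96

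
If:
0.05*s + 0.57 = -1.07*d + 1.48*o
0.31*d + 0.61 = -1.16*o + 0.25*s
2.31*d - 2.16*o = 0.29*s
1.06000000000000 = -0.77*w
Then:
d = -2.16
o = -1.40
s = -6.74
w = -1.38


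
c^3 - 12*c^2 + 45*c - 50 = (c - 5)^2*(c - 2)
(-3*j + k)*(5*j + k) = -15*j^2 + 2*j*k + k^2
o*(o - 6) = o^2 - 6*o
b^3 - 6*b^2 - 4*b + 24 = (b - 6)*(b - 2)*(b + 2)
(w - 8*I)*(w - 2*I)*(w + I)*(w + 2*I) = w^4 - 7*I*w^3 + 12*w^2 - 28*I*w + 32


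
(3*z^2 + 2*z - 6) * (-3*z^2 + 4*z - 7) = -9*z^4 + 6*z^3 + 5*z^2 - 38*z + 42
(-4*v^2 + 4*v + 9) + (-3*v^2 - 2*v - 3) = -7*v^2 + 2*v + 6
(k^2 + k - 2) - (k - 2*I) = k^2 - 2 + 2*I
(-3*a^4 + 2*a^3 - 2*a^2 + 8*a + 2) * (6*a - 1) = -18*a^5 + 15*a^4 - 14*a^3 + 50*a^2 + 4*a - 2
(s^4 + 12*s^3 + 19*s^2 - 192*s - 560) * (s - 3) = s^5 + 9*s^4 - 17*s^3 - 249*s^2 + 16*s + 1680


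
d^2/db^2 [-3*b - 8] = 0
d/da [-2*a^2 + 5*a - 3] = 5 - 4*a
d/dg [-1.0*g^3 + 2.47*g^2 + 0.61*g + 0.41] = -3.0*g^2 + 4.94*g + 0.61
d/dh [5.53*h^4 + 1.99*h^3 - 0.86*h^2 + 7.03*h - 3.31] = 22.12*h^3 + 5.97*h^2 - 1.72*h + 7.03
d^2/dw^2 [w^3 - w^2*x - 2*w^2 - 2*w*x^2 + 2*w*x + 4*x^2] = 6*w - 2*x - 4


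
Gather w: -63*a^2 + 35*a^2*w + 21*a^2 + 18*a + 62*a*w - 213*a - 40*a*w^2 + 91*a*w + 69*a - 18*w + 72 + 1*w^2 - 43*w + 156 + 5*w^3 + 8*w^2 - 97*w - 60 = -42*a^2 - 126*a + 5*w^3 + w^2*(9 - 40*a) + w*(35*a^2 + 153*a - 158) + 168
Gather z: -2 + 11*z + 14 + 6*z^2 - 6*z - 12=6*z^2 + 5*z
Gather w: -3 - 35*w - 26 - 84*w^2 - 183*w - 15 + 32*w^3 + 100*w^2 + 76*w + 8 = 32*w^3 + 16*w^2 - 142*w - 36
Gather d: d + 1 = d + 1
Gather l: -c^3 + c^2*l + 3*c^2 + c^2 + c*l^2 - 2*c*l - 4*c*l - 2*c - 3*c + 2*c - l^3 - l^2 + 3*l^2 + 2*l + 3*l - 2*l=-c^3 + 4*c^2 - 3*c - l^3 + l^2*(c + 2) + l*(c^2 - 6*c + 3)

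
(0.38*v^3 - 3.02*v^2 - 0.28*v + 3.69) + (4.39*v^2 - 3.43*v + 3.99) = 0.38*v^3 + 1.37*v^2 - 3.71*v + 7.68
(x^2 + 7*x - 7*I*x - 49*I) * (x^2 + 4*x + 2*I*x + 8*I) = x^4 + 11*x^3 - 5*I*x^3 + 42*x^2 - 55*I*x^2 + 154*x - 140*I*x + 392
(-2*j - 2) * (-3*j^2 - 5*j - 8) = 6*j^3 + 16*j^2 + 26*j + 16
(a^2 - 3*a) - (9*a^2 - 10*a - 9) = -8*a^2 + 7*a + 9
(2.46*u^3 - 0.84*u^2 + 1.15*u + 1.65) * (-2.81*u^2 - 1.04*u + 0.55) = -6.9126*u^5 - 0.198*u^4 - 1.0049*u^3 - 6.2945*u^2 - 1.0835*u + 0.9075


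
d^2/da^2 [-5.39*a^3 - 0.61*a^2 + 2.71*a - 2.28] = -32.34*a - 1.22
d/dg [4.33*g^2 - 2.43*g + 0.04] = 8.66*g - 2.43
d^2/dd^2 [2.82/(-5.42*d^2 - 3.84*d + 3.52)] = (165.682896*d^2 + 117.384192*d - 2.82*(10.84*d + 3.84)*(21.68*d + 7.68) - 107.602176)/(5.42*d^2 + 3.84*d - 3.52)^3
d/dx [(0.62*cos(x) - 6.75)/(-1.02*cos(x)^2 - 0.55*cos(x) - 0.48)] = (-0.6324*cos(x)^2 + 13.77*cos(x) + 4.0101)*sin(x)/(1.0404*cos(x)^4 + 1.122*cos(x)^3 + 1.2817*cos(x)^2 + 0.528*cos(x) + 0.2304)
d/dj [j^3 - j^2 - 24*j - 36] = 3*j^2 - 2*j - 24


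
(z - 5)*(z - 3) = z^2 - 8*z + 15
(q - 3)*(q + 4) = q^2 + q - 12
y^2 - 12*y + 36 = (y - 6)^2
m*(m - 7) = m^2 - 7*m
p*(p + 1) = p^2 + p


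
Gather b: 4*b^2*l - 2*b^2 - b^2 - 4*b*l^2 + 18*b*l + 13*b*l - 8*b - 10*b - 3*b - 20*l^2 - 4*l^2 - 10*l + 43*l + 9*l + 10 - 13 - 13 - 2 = b^2*(4*l - 3) + b*(-4*l^2 + 31*l - 21) - 24*l^2 + 42*l - 18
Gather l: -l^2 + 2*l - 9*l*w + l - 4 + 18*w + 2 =-l^2 + l*(3 - 9*w) + 18*w - 2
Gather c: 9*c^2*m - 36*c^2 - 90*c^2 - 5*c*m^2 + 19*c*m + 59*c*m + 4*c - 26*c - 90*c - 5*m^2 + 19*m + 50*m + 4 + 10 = c^2*(9*m - 126) + c*(-5*m^2 + 78*m - 112) - 5*m^2 + 69*m + 14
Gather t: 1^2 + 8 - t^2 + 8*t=-t^2 + 8*t + 9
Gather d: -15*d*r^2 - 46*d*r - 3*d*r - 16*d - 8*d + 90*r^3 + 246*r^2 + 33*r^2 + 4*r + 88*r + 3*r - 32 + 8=d*(-15*r^2 - 49*r - 24) + 90*r^3 + 279*r^2 + 95*r - 24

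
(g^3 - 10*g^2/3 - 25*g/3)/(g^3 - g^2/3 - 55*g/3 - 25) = g/(g + 3)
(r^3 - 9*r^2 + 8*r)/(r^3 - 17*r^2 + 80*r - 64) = r/(r - 8)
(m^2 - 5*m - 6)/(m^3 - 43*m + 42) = (m + 1)/(m^2 + 6*m - 7)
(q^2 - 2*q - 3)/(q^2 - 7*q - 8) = (q - 3)/(q - 8)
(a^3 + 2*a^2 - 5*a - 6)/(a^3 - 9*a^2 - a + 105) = (a^2 - a - 2)/(a^2 - 12*a + 35)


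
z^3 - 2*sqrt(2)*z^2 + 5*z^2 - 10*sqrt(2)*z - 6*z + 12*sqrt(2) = (z - 1)*(z + 6)*(z - 2*sqrt(2))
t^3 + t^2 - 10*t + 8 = (t - 2)*(t - 1)*(t + 4)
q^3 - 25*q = q*(q - 5)*(q + 5)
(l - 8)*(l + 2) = l^2 - 6*l - 16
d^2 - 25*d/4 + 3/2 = (d - 6)*(d - 1/4)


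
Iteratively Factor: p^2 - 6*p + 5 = (p - 5)*(p - 1)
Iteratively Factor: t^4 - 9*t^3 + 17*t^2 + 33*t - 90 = (t + 2)*(t^3 - 11*t^2 + 39*t - 45) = (t - 3)*(t + 2)*(t^2 - 8*t + 15) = (t - 5)*(t - 3)*(t + 2)*(t - 3)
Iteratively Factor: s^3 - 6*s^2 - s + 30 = (s - 3)*(s^2 - 3*s - 10) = (s - 3)*(s + 2)*(s - 5)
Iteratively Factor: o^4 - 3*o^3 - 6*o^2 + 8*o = (o + 2)*(o^3 - 5*o^2 + 4*o) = (o - 4)*(o + 2)*(o^2 - o) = o*(o - 4)*(o + 2)*(o - 1)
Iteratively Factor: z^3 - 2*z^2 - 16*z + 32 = (z + 4)*(z^2 - 6*z + 8) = (z - 2)*(z + 4)*(z - 4)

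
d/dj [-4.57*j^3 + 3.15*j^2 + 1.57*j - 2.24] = -13.71*j^2 + 6.3*j + 1.57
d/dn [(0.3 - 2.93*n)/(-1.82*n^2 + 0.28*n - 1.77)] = (-5.3326*n^2 + 1.092*n + 5.1021)/(3.3124*n^4 - 1.0192*n^3 + 6.5212*n^2 - 0.9912*n + 3.1329)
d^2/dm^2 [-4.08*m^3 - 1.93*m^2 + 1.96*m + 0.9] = -24.48*m - 3.86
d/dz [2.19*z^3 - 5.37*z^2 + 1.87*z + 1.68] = 6.57*z^2 - 10.74*z + 1.87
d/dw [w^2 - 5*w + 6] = 2*w - 5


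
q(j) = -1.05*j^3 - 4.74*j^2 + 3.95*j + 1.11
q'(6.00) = -166.33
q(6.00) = -372.63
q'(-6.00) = -52.57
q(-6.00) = 33.57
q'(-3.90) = -6.99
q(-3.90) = -24.11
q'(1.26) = -13.00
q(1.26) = -3.54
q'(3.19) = -58.35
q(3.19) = -68.61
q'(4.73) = -111.37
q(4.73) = -197.37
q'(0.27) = 1.16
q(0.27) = 1.81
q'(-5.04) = -28.29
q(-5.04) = -4.78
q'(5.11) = -126.75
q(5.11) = -242.58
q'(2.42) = -37.44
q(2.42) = -31.97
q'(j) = -3.15*j^2 - 9.48*j + 3.95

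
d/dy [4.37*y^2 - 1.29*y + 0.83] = 8.74*y - 1.29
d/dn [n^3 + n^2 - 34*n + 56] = 3*n^2 + 2*n - 34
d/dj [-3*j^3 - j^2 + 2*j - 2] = -9*j^2 - 2*j + 2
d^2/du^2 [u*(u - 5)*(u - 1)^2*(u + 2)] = 20*u^3 - 60*u^2 - 18*u + 34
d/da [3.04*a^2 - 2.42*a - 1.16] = 6.08*a - 2.42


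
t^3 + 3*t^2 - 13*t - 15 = (t - 3)*(t + 1)*(t + 5)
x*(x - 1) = x^2 - x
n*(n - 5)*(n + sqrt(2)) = n^3 - 5*n^2 + sqrt(2)*n^2 - 5*sqrt(2)*n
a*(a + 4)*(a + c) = a^3 + a^2*c + 4*a^2 + 4*a*c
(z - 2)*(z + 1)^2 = z^3 - 3*z - 2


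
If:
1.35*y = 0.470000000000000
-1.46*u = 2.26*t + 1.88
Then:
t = -0.646017699115044*u - 0.831858407079646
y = 0.35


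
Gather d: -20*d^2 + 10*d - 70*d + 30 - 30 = -20*d^2 - 60*d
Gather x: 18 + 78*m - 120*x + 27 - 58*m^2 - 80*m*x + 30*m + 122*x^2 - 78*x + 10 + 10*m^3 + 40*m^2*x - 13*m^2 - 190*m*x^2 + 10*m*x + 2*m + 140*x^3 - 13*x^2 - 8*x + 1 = 10*m^3 - 71*m^2 + 110*m + 140*x^3 + x^2*(109 - 190*m) + x*(40*m^2 - 70*m - 206) + 56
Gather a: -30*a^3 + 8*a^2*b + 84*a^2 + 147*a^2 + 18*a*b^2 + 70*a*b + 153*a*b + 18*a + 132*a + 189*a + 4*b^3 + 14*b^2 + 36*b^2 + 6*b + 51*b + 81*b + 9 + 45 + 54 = -30*a^3 + a^2*(8*b + 231) + a*(18*b^2 + 223*b + 339) + 4*b^3 + 50*b^2 + 138*b + 108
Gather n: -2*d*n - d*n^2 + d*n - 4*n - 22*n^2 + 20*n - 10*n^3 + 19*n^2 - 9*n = -10*n^3 + n^2*(-d - 3) + n*(7 - d)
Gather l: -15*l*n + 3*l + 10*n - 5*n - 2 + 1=l*(3 - 15*n) + 5*n - 1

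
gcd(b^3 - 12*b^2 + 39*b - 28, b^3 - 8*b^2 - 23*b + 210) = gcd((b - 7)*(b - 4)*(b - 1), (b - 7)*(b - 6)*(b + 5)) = b - 7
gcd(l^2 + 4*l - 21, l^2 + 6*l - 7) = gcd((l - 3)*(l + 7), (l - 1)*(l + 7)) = l + 7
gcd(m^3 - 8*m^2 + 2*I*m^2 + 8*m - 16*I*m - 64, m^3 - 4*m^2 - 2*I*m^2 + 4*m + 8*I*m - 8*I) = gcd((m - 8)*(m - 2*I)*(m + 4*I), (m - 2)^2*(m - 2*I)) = m - 2*I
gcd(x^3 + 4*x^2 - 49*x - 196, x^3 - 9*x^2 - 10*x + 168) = x^2 - 3*x - 28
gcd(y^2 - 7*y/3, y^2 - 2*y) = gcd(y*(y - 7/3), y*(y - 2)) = y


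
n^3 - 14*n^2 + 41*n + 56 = (n - 8)*(n - 7)*(n + 1)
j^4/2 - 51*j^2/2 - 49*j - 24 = (j/2 + 1/2)*(j - 8)*(j + 1)*(j + 6)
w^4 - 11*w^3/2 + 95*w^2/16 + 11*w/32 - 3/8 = (w - 4)*(w - 3/2)*(w - 1/4)*(w + 1/4)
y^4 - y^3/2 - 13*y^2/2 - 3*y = y*(y - 3)*(y + 1/2)*(y + 2)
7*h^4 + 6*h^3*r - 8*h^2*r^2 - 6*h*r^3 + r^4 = (-7*h + r)*(-h + r)*(h + r)^2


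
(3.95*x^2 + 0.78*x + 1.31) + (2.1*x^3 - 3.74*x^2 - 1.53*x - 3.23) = 2.1*x^3 + 0.21*x^2 - 0.75*x - 1.92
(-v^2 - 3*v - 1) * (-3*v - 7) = 3*v^3 + 16*v^2 + 24*v + 7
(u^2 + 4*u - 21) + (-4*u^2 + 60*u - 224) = -3*u^2 + 64*u - 245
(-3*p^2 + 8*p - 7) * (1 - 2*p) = 6*p^3 - 19*p^2 + 22*p - 7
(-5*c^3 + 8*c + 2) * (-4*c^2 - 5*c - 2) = 20*c^5 + 25*c^4 - 22*c^3 - 48*c^2 - 26*c - 4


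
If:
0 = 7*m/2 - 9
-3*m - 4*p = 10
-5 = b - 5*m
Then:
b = 55/7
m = 18/7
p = -31/7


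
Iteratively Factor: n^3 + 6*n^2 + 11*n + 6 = (n + 2)*(n^2 + 4*n + 3) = (n + 1)*(n + 2)*(n + 3)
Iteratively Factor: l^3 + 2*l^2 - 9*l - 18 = (l - 3)*(l^2 + 5*l + 6) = (l - 3)*(l + 3)*(l + 2)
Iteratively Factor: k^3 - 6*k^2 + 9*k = (k)*(k^2 - 6*k + 9) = k*(k - 3)*(k - 3)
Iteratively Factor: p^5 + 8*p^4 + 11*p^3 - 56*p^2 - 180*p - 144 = (p + 2)*(p^4 + 6*p^3 - p^2 - 54*p - 72) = (p + 2)^2*(p^3 + 4*p^2 - 9*p - 36) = (p + 2)^2*(p + 3)*(p^2 + p - 12) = (p - 3)*(p + 2)^2*(p + 3)*(p + 4)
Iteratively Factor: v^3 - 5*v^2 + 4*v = (v)*(v^2 - 5*v + 4) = v*(v - 4)*(v - 1)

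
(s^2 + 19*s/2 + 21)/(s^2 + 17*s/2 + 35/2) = (s + 6)/(s + 5)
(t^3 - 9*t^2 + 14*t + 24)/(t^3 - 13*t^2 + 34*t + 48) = (t - 4)/(t - 8)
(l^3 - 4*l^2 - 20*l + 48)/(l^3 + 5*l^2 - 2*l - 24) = (l - 6)/(l + 3)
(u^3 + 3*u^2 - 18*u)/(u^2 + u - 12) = u*(u + 6)/(u + 4)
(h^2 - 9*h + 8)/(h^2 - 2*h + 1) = (h - 8)/(h - 1)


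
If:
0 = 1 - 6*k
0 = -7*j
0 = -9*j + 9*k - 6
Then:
No Solution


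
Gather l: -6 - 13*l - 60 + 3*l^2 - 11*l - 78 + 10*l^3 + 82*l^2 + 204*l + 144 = 10*l^3 + 85*l^2 + 180*l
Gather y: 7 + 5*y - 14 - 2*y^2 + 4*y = -2*y^2 + 9*y - 7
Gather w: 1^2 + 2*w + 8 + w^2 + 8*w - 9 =w^2 + 10*w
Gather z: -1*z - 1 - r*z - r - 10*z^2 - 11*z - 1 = -r - 10*z^2 + z*(-r - 12) - 2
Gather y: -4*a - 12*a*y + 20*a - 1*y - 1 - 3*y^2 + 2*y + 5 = 16*a - 3*y^2 + y*(1 - 12*a) + 4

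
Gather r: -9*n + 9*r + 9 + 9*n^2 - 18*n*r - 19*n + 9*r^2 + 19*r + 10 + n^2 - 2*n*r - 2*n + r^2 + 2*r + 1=10*n^2 - 30*n + 10*r^2 + r*(30 - 20*n) + 20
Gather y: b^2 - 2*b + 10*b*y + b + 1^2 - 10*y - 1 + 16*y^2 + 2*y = b^2 - b + 16*y^2 + y*(10*b - 8)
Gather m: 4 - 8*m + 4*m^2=4*m^2 - 8*m + 4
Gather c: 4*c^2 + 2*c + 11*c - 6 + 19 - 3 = 4*c^2 + 13*c + 10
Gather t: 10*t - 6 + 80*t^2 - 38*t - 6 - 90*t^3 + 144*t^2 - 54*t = -90*t^3 + 224*t^2 - 82*t - 12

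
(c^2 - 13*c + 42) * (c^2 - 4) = c^4 - 13*c^3 + 38*c^2 + 52*c - 168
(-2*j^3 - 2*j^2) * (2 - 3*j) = 6*j^4 + 2*j^3 - 4*j^2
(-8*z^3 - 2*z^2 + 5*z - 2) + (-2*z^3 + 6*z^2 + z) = -10*z^3 + 4*z^2 + 6*z - 2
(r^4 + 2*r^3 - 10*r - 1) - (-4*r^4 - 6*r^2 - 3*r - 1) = 5*r^4 + 2*r^3 + 6*r^2 - 7*r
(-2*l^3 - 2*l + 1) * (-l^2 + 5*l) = 2*l^5 - 10*l^4 + 2*l^3 - 11*l^2 + 5*l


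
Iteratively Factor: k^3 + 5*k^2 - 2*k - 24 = (k + 4)*(k^2 + k - 6) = (k - 2)*(k + 4)*(k + 3)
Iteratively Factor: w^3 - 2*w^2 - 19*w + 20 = (w - 1)*(w^2 - w - 20) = (w - 5)*(w - 1)*(w + 4)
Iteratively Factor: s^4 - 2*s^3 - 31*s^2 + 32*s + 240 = (s - 5)*(s^3 + 3*s^2 - 16*s - 48) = (s - 5)*(s + 4)*(s^2 - s - 12) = (s - 5)*(s - 4)*(s + 4)*(s + 3)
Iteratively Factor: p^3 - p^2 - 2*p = (p)*(p^2 - p - 2) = p*(p - 2)*(p + 1)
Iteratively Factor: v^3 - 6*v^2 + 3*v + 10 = (v - 2)*(v^2 - 4*v - 5) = (v - 5)*(v - 2)*(v + 1)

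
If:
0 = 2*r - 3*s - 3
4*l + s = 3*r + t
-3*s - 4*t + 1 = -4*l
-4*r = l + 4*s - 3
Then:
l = 157/131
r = 114/131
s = -55/131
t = 231/131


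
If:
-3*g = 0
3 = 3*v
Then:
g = 0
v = 1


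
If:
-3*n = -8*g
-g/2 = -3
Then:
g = 6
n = 16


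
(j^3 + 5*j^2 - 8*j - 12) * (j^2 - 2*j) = j^5 + 3*j^4 - 18*j^3 + 4*j^2 + 24*j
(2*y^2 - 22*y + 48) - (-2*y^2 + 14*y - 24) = 4*y^2 - 36*y + 72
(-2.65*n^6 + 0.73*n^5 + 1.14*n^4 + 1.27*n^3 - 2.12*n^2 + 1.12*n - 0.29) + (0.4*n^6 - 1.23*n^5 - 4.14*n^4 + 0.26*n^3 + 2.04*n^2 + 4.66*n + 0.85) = -2.25*n^6 - 0.5*n^5 - 3.0*n^4 + 1.53*n^3 - 0.0800000000000001*n^2 + 5.78*n + 0.56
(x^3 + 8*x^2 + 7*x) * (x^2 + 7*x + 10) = x^5 + 15*x^4 + 73*x^3 + 129*x^2 + 70*x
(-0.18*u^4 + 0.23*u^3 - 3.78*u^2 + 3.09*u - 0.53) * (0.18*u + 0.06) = -0.0324*u^5 + 0.0306*u^4 - 0.6666*u^3 + 0.3294*u^2 + 0.09*u - 0.0318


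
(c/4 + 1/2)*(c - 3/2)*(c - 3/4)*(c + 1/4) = c^4/4 - 55*c^2/64 + 45*c/128 + 9/64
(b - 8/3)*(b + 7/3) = b^2 - b/3 - 56/9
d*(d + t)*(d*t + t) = d^3*t + d^2*t^2 + d^2*t + d*t^2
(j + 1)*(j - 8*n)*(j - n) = j^3 - 9*j^2*n + j^2 + 8*j*n^2 - 9*j*n + 8*n^2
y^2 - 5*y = y*(y - 5)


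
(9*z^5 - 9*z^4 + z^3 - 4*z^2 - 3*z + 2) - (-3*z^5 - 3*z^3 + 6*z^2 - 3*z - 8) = 12*z^5 - 9*z^4 + 4*z^3 - 10*z^2 + 10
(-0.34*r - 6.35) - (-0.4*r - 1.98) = 0.06*r - 4.37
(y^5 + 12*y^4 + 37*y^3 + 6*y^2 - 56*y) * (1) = y^5 + 12*y^4 + 37*y^3 + 6*y^2 - 56*y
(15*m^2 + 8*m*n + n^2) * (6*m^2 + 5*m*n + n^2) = 90*m^4 + 123*m^3*n + 61*m^2*n^2 + 13*m*n^3 + n^4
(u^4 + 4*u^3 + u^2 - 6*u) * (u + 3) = u^5 + 7*u^4 + 13*u^3 - 3*u^2 - 18*u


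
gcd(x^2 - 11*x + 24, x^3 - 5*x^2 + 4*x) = 1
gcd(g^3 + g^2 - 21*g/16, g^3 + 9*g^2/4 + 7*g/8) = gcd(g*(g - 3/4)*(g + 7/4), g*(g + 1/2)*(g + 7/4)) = g^2 + 7*g/4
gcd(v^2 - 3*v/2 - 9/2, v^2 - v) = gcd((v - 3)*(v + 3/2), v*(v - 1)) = 1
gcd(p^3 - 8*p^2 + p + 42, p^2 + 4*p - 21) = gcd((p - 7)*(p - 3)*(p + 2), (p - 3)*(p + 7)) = p - 3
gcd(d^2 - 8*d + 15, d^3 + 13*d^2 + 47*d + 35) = 1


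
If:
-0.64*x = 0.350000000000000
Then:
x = -0.55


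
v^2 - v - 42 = (v - 7)*(v + 6)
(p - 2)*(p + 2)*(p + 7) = p^3 + 7*p^2 - 4*p - 28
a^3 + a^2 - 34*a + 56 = (a - 4)*(a - 2)*(a + 7)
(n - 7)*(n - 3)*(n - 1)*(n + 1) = n^4 - 10*n^3 + 20*n^2 + 10*n - 21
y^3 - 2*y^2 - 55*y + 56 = (y - 8)*(y - 1)*(y + 7)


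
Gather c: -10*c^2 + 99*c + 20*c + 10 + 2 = -10*c^2 + 119*c + 12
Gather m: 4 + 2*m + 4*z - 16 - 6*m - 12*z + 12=-4*m - 8*z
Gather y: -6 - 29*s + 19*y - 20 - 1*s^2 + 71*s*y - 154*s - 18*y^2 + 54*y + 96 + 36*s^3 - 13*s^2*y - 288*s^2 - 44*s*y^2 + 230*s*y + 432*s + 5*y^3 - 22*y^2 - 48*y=36*s^3 - 289*s^2 + 249*s + 5*y^3 + y^2*(-44*s - 40) + y*(-13*s^2 + 301*s + 25) + 70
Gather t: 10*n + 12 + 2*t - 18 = 10*n + 2*t - 6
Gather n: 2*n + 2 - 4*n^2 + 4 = -4*n^2 + 2*n + 6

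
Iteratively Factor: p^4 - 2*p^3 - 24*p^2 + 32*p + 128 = (p - 4)*(p^3 + 2*p^2 - 16*p - 32) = (p - 4)*(p + 4)*(p^2 - 2*p - 8) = (p - 4)^2*(p + 4)*(p + 2)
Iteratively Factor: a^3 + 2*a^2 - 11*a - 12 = (a + 4)*(a^2 - 2*a - 3) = (a - 3)*(a + 4)*(a + 1)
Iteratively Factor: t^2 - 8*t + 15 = (t - 5)*(t - 3)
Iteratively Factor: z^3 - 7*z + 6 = (z + 3)*(z^2 - 3*z + 2) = (z - 2)*(z + 3)*(z - 1)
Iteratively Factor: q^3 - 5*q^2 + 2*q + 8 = (q - 2)*(q^2 - 3*q - 4) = (q - 2)*(q + 1)*(q - 4)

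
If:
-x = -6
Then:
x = 6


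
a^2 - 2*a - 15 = (a - 5)*(a + 3)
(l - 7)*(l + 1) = l^2 - 6*l - 7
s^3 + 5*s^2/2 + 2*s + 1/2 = (s + 1/2)*(s + 1)^2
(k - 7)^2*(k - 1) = k^3 - 15*k^2 + 63*k - 49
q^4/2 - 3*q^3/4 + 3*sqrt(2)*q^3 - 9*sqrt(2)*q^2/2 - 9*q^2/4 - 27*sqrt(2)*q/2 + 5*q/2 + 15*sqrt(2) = (q/2 + 1)*(q - 5/2)*(q - 1)*(q + 6*sqrt(2))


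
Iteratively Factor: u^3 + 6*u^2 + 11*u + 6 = (u + 3)*(u^2 + 3*u + 2) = (u + 1)*(u + 3)*(u + 2)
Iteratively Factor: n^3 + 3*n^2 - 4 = (n + 2)*(n^2 + n - 2) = (n - 1)*(n + 2)*(n + 2)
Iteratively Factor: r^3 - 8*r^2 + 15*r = (r - 3)*(r^2 - 5*r) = (r - 5)*(r - 3)*(r)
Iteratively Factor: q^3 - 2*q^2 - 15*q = (q + 3)*(q^2 - 5*q) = (q - 5)*(q + 3)*(q)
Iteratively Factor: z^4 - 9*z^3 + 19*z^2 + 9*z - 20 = (z - 4)*(z^3 - 5*z^2 - z + 5) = (z - 4)*(z + 1)*(z^2 - 6*z + 5) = (z - 5)*(z - 4)*(z + 1)*(z - 1)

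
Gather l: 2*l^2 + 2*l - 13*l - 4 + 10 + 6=2*l^2 - 11*l + 12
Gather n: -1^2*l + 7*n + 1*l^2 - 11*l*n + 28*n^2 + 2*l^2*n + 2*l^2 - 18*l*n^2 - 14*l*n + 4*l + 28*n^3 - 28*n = 3*l^2 + 3*l + 28*n^3 + n^2*(28 - 18*l) + n*(2*l^2 - 25*l - 21)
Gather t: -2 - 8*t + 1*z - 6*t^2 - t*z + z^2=-6*t^2 + t*(-z - 8) + z^2 + z - 2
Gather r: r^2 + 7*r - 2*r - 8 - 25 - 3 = r^2 + 5*r - 36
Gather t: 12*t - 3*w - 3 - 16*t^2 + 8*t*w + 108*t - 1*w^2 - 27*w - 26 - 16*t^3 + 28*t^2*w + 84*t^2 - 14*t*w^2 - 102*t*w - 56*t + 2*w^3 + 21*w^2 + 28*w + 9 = -16*t^3 + t^2*(28*w + 68) + t*(-14*w^2 - 94*w + 64) + 2*w^3 + 20*w^2 - 2*w - 20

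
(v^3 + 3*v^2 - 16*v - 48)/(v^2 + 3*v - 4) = (v^2 - v - 12)/(v - 1)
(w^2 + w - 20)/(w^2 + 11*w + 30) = (w - 4)/(w + 6)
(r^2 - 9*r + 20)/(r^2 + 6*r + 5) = (r^2 - 9*r + 20)/(r^2 + 6*r + 5)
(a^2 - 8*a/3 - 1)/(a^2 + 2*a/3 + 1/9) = 3*(a - 3)/(3*a + 1)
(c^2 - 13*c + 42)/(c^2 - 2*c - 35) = (c - 6)/(c + 5)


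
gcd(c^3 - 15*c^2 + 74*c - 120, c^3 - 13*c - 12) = c - 4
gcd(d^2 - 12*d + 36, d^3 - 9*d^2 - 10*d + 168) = d - 6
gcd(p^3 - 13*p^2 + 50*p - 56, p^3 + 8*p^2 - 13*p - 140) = p - 4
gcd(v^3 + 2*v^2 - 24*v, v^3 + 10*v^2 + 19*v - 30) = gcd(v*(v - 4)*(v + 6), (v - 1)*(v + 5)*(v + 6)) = v + 6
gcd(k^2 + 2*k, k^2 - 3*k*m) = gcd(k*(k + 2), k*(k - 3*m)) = k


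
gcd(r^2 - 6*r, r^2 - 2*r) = r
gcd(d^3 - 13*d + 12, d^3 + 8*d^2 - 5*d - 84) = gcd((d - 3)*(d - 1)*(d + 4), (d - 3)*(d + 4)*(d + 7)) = d^2 + d - 12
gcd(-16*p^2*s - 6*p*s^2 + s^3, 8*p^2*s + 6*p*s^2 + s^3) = 2*p*s + s^2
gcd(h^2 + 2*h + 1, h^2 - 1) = h + 1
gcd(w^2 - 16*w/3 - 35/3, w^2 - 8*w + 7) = w - 7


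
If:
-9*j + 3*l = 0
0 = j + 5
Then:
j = -5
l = -15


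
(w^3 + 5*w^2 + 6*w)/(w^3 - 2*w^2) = (w^2 + 5*w + 6)/(w*(w - 2))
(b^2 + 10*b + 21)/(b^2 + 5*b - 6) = (b^2 + 10*b + 21)/(b^2 + 5*b - 6)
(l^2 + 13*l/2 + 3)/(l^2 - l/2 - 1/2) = (l + 6)/(l - 1)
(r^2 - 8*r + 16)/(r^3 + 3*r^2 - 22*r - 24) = (r - 4)/(r^2 + 7*r + 6)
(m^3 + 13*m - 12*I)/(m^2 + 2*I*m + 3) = (m^2 + I*m + 12)/(m + 3*I)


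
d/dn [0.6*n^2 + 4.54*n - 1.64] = 1.2*n + 4.54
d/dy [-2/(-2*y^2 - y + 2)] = 2*(-4*y - 1)/(2*y^2 + y - 2)^2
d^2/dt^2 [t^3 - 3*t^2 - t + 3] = 6*t - 6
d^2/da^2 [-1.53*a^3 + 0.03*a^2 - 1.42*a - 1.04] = 0.06 - 9.18*a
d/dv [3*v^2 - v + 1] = 6*v - 1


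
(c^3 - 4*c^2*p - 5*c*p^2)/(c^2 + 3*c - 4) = c*(c^2 - 4*c*p - 5*p^2)/(c^2 + 3*c - 4)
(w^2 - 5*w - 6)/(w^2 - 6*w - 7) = (w - 6)/(w - 7)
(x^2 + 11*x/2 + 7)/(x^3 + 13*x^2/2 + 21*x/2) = (x + 2)/(x*(x + 3))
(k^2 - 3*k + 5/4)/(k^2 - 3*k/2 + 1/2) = (k - 5/2)/(k - 1)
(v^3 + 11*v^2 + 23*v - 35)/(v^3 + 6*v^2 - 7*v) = (v + 5)/v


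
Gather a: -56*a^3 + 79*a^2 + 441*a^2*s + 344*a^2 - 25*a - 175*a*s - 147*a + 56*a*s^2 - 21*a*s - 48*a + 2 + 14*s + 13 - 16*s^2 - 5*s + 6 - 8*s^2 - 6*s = -56*a^3 + a^2*(441*s + 423) + a*(56*s^2 - 196*s - 220) - 24*s^2 + 3*s + 21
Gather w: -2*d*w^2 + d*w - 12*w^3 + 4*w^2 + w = -12*w^3 + w^2*(4 - 2*d) + w*(d + 1)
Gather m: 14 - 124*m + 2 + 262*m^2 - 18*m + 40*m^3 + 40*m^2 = 40*m^3 + 302*m^2 - 142*m + 16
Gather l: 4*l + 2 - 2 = 4*l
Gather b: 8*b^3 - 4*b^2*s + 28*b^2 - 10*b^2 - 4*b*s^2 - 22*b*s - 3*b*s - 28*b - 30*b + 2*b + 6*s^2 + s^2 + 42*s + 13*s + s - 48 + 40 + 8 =8*b^3 + b^2*(18 - 4*s) + b*(-4*s^2 - 25*s - 56) + 7*s^2 + 56*s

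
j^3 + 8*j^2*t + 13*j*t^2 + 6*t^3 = (j + t)^2*(j + 6*t)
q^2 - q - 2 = (q - 2)*(q + 1)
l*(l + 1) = l^2 + l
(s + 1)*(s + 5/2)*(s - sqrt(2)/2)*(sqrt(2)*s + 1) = sqrt(2)*s^4 + 7*sqrt(2)*s^3/2 + 2*sqrt(2)*s^2 - 7*sqrt(2)*s/4 - 5*sqrt(2)/4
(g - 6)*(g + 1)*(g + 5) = g^3 - 31*g - 30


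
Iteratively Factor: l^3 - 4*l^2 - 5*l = (l)*(l^2 - 4*l - 5) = l*(l + 1)*(l - 5)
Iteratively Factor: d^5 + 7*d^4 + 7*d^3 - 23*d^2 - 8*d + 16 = (d - 1)*(d^4 + 8*d^3 + 15*d^2 - 8*d - 16) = (d - 1)*(d + 1)*(d^3 + 7*d^2 + 8*d - 16) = (d - 1)*(d + 1)*(d + 4)*(d^2 + 3*d - 4) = (d - 1)*(d + 1)*(d + 4)^2*(d - 1)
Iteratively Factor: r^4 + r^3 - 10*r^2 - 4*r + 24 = (r + 3)*(r^3 - 2*r^2 - 4*r + 8) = (r + 2)*(r + 3)*(r^2 - 4*r + 4) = (r - 2)*(r + 2)*(r + 3)*(r - 2)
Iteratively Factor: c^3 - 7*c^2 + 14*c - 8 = (c - 1)*(c^2 - 6*c + 8) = (c - 2)*(c - 1)*(c - 4)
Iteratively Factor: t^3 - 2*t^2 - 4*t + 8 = (t - 2)*(t^2 - 4) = (t - 2)^2*(t + 2)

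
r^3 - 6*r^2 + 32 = (r - 4)^2*(r + 2)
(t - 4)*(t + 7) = t^2 + 3*t - 28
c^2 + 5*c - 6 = (c - 1)*(c + 6)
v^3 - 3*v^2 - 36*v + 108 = (v - 6)*(v - 3)*(v + 6)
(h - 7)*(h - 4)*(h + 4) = h^3 - 7*h^2 - 16*h + 112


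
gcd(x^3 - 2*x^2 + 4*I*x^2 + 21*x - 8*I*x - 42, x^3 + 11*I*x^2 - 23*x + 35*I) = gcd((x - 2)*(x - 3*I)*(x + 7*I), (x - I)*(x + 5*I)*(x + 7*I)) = x + 7*I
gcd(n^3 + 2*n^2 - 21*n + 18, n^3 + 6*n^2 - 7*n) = n - 1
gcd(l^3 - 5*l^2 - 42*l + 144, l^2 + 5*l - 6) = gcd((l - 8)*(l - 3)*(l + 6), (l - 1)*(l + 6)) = l + 6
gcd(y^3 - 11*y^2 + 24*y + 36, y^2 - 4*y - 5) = y + 1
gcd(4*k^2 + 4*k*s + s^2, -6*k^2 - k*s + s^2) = 2*k + s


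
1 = 1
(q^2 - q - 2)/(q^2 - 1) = (q - 2)/(q - 1)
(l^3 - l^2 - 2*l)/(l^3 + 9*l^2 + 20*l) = (l^2 - l - 2)/(l^2 + 9*l + 20)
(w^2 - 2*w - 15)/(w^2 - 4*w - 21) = (w - 5)/(w - 7)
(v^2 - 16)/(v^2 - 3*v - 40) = (16 - v^2)/(-v^2 + 3*v + 40)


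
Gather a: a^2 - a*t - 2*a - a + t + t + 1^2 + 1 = a^2 + a*(-t - 3) + 2*t + 2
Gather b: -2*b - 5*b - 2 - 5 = -7*b - 7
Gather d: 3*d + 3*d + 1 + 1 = 6*d + 2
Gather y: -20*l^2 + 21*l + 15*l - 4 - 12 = -20*l^2 + 36*l - 16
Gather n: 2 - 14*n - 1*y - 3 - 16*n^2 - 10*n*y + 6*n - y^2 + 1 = -16*n^2 + n*(-10*y - 8) - y^2 - y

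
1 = 1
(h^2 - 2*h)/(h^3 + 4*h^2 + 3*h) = (h - 2)/(h^2 + 4*h + 3)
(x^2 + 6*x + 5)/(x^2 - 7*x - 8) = (x + 5)/(x - 8)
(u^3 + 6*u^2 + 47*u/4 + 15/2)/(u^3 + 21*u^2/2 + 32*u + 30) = (u + 3/2)/(u + 6)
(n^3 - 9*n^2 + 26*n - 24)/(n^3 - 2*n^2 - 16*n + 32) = (n - 3)/(n + 4)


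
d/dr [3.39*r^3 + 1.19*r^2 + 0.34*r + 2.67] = 10.17*r^2 + 2.38*r + 0.34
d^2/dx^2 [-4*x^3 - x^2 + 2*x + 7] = -24*x - 2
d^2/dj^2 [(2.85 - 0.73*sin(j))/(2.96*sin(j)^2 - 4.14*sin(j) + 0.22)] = (6.39596799999999*sin(j)^5 - 90.936528*sin(j)^4 + 89.130928*sin(j)^3 + 109.064064*sin(j)^2 - 209.258432*sin(j) + 92.654112)/(2.96*sin(j)^2 - 4.14*sin(j) + 0.22)^3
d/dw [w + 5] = 1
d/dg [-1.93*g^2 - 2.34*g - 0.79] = -3.86*g - 2.34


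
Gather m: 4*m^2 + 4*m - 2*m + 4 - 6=4*m^2 + 2*m - 2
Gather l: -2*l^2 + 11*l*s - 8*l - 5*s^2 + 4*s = -2*l^2 + l*(11*s - 8) - 5*s^2 + 4*s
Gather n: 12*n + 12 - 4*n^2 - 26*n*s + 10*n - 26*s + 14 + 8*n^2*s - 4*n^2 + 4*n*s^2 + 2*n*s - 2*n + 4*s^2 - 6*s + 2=n^2*(8*s - 8) + n*(4*s^2 - 24*s + 20) + 4*s^2 - 32*s + 28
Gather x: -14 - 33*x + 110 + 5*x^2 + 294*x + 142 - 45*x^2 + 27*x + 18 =-40*x^2 + 288*x + 256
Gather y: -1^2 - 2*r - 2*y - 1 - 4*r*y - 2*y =-2*r + y*(-4*r - 4) - 2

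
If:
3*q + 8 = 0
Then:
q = -8/3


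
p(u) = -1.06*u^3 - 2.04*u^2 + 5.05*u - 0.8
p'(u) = -3.18*u^2 - 4.08*u + 5.05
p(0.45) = 0.96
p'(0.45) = 2.57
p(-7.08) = 237.38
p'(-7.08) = -125.47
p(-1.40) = -8.96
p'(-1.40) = 4.53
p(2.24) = -11.64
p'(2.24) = -20.05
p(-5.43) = 81.34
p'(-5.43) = -66.56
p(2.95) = -30.87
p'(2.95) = -34.66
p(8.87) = -856.24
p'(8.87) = -281.33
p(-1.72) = -10.13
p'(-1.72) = 2.66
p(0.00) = -0.80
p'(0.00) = 5.05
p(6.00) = -272.90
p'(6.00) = -133.91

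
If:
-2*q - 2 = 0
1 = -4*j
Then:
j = -1/4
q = -1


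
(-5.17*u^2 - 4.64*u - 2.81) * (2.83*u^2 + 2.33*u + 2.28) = -14.6311*u^4 - 25.1773*u^3 - 30.5511*u^2 - 17.1265*u - 6.4068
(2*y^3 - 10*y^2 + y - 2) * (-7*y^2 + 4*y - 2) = -14*y^5 + 78*y^4 - 51*y^3 + 38*y^2 - 10*y + 4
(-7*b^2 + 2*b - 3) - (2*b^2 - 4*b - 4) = -9*b^2 + 6*b + 1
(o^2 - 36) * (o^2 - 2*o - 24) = o^4 - 2*o^3 - 60*o^2 + 72*o + 864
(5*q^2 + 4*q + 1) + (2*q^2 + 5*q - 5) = 7*q^2 + 9*q - 4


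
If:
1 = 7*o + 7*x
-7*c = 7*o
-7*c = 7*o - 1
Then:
No Solution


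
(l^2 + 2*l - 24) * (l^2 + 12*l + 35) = l^4 + 14*l^3 + 35*l^2 - 218*l - 840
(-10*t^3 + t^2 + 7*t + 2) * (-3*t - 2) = 30*t^4 + 17*t^3 - 23*t^2 - 20*t - 4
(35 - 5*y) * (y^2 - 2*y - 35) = -5*y^3 + 45*y^2 + 105*y - 1225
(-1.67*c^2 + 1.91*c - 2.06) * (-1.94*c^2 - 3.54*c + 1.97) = 3.2398*c^4 + 2.2064*c^3 - 6.0549*c^2 + 11.0551*c - 4.0582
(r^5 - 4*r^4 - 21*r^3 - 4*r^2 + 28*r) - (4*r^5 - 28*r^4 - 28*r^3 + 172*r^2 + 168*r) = -3*r^5 + 24*r^4 + 7*r^3 - 176*r^2 - 140*r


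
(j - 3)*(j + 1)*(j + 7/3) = j^3 + j^2/3 - 23*j/3 - 7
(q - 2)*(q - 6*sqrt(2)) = q^2 - 6*sqrt(2)*q - 2*q + 12*sqrt(2)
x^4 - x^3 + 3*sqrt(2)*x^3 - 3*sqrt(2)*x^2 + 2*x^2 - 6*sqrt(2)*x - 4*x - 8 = (x - 2)*(x + 1)*(x + sqrt(2))*(x + 2*sqrt(2))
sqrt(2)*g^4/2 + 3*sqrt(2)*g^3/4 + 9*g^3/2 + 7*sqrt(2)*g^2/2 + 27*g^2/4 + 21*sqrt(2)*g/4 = g*(g + 3/2)*(g + 7*sqrt(2)/2)*(sqrt(2)*g/2 + 1)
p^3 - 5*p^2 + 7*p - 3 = (p - 3)*(p - 1)^2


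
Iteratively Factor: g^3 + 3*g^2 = (g)*(g^2 + 3*g) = g^2*(g + 3)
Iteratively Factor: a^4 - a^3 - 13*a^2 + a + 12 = (a + 3)*(a^3 - 4*a^2 - a + 4) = (a - 4)*(a + 3)*(a^2 - 1) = (a - 4)*(a + 1)*(a + 3)*(a - 1)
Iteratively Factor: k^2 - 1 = (k + 1)*(k - 1)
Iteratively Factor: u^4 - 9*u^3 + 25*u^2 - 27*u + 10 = (u - 1)*(u^3 - 8*u^2 + 17*u - 10) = (u - 2)*(u - 1)*(u^2 - 6*u + 5) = (u - 2)*(u - 1)^2*(u - 5)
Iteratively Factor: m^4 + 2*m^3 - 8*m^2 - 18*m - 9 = (m + 1)*(m^3 + m^2 - 9*m - 9) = (m + 1)*(m + 3)*(m^2 - 2*m - 3) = (m - 3)*(m + 1)*(m + 3)*(m + 1)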